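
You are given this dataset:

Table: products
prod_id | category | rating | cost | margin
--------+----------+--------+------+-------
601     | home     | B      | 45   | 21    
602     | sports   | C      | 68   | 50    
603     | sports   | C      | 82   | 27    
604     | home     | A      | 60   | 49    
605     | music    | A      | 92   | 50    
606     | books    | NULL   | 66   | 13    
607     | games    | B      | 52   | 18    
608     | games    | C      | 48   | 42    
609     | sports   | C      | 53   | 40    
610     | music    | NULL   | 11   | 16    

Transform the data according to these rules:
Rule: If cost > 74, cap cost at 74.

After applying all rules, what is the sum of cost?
551

Step 1: 2 records have cost > 74
Step 2: These records originally summed to 174
Step 3: After capping: 2 × 74 = 148
Step 4: Unaffected records sum: 403
Step 5: Final sum = 148 + 403 = 551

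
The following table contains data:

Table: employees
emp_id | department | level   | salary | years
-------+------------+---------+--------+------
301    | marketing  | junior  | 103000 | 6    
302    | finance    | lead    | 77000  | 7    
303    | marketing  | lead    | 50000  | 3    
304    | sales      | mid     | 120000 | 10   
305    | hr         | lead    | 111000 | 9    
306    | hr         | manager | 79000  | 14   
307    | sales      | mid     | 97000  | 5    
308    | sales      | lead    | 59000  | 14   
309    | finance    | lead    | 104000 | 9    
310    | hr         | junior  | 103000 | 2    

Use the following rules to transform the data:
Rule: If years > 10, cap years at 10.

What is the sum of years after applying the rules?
71

Step 1: 2 records have years > 10
Step 2: These records originally summed to 28
Step 3: After capping: 2 × 10 = 20
Step 4: Unaffected records sum: 51
Step 5: Final sum = 20 + 51 = 71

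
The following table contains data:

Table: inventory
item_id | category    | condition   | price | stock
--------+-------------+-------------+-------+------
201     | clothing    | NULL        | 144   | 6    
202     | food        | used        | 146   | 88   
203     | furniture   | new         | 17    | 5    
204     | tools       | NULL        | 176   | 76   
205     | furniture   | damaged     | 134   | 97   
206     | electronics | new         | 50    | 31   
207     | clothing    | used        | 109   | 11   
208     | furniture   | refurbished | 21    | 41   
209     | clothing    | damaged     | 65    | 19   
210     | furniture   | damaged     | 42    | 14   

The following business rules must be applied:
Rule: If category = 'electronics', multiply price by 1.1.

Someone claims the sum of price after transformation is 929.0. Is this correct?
No, the correct result is 909.0.

Step 1: Calculate the correct sum after transformation
Step 2: Apply multiplier 1.1 to records where category = 'electronics'
Step 3: Correct result = 909.0
Step 4: Claimed result = 929.0
Step 5: 909.0 ≠ 929.0
Conclusion: The claimed result is incorrect. The correct answer is 909.0.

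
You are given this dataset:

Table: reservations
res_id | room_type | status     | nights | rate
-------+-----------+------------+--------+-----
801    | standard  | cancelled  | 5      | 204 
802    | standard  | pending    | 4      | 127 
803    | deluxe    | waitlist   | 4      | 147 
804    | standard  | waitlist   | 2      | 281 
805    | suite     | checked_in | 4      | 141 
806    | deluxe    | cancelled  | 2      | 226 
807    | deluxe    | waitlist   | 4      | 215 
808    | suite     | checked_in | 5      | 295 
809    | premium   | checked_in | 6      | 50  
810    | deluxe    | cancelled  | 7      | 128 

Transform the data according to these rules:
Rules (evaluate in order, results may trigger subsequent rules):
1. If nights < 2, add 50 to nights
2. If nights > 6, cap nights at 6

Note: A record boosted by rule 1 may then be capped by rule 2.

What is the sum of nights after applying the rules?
42

Step 1: Apply rule 1 to records with nights < 2
  - 0 records get bonus of 50
  - Of these, 0 records then exceed 6 and get capped
Step 2: Apply rule 2 to records with nights > 6
  - 1 records (original) are capped
Step 3: Calculate final sum = 42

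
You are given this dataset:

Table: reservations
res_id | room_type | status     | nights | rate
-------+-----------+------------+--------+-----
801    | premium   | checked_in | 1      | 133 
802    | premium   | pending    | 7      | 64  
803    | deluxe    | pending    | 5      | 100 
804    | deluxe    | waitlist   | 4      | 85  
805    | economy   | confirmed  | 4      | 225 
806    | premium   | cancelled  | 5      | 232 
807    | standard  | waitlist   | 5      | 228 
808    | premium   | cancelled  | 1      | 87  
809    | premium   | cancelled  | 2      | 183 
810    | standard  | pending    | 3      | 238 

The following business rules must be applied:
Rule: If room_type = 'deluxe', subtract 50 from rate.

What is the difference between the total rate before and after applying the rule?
100

Step 1: Original sum of rate = 1575
Step 2: 2 records have room_type = 'deluxe'
Step 3: Each affected record changes by -50
Step 4: Total change = 2 × -50 = -100
Step 5: New sum = 1575 + -100 = 1475
Step 6: Difference = |1475 - 1575| = 100
        (Sum decreased by 100)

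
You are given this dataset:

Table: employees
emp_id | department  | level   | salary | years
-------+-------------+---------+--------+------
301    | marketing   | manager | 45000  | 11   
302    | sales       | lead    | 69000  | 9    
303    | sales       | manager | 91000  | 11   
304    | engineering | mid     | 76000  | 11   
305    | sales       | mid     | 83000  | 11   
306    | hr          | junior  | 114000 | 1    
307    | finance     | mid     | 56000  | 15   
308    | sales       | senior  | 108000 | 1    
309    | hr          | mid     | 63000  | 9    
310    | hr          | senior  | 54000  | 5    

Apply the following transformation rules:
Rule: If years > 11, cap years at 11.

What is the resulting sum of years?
80

Step 1: 1 records have years > 11
Step 2: These records originally summed to 15
Step 3: After capping: 1 × 11 = 11
Step 4: Unaffected records sum: 69
Step 5: Final sum = 11 + 69 = 80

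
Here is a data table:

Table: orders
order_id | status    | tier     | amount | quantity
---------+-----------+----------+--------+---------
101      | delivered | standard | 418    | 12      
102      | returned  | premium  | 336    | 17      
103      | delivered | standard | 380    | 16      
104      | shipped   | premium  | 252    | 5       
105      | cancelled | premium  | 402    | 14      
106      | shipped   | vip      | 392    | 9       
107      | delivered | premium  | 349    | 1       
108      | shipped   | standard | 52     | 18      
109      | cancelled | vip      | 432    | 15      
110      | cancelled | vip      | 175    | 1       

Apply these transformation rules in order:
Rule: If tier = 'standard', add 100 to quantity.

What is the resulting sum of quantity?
408

Step 1: Count records where tier = 'standard': 3
Step 2: Total bonus added: 3 × 100 = 300
Step 3: Original sum of quantity: 108
Step 4: Final sum = 108 + 300 = 408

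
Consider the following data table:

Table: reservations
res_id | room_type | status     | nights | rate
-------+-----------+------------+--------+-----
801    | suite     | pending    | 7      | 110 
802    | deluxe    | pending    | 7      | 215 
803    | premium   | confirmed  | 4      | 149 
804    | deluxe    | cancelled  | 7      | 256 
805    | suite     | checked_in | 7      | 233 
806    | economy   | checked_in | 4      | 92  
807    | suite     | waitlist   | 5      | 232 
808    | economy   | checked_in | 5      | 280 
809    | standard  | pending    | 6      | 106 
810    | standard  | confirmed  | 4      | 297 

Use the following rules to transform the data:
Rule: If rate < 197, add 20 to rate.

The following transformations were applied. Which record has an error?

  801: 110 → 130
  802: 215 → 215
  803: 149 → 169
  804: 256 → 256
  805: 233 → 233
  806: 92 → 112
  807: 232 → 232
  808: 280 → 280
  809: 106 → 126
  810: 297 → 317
Record 810 has an error. The correct transformed value should be 297, not 317.

Step 1: Check each record against the rule
Step 2: Record 810 has rate = 297
Step 3: Since 297 >= 197, the bonus should not have been applied
Step 4: Correct value = 297, but claimed value = 317
Conclusion: Record 810 has the error.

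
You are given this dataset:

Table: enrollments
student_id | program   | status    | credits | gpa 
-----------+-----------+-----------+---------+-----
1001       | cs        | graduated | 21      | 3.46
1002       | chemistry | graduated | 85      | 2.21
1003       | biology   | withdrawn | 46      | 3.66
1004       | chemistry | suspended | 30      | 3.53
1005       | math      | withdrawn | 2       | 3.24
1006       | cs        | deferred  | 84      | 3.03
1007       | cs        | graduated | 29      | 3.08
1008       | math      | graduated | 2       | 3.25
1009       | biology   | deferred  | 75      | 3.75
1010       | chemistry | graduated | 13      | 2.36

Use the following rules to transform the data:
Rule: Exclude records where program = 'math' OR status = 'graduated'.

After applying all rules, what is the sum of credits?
235

Step 1: Find records where program = 'math' OR status = 'graduated'
Step 2: 6 records match, summing to 152
Step 3: Original sum: 387
Step 4: Remaining sum = 387 - 152 = 235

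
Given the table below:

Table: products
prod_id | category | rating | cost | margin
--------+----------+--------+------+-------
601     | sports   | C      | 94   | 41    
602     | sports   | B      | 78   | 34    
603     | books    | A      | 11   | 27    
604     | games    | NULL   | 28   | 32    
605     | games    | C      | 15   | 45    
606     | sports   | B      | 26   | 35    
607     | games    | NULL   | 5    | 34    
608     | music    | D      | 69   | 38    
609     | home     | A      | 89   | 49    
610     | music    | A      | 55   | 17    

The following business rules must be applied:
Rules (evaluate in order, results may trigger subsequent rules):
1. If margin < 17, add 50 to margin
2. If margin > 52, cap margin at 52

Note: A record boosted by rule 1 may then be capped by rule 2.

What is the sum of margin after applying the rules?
352

Step 1: Apply rule 1 to records with margin < 17
  - 0 records get bonus of 50
  - Of these, 0 records then exceed 52 and get capped
Step 2: Apply rule 2 to records with margin > 52
  - 0 records (original) are capped
Step 3: Calculate final sum = 352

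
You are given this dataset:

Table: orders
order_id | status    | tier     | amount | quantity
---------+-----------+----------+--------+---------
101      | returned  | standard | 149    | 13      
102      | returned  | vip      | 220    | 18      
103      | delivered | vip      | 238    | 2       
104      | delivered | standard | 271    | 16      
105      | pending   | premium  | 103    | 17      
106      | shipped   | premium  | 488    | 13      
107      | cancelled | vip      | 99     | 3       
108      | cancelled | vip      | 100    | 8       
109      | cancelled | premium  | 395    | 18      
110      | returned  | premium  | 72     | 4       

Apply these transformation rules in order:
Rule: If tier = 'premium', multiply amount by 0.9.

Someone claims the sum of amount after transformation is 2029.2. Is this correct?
Yes, the result is correct.

Step 1: Calculate the correct sum after transformation
Step 2: Apply multiplier 0.9 to records where tier = 'premium'
Step 3: Correct result = 2029.2
Step 4: Claimed result = 2029.2
Step 5: 2029.2 = 2029.2 ✓
Conclusion: The claimed result is correct.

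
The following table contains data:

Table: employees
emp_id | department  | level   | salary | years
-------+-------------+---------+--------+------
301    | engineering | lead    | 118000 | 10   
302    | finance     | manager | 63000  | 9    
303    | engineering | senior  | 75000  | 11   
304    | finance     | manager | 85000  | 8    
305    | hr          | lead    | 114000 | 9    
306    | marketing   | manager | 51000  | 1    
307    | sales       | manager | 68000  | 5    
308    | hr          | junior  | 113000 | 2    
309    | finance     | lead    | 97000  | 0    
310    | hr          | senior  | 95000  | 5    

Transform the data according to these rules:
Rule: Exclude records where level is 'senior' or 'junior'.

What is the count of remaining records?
7

Step 1: Count records to exclude
  - 2 (senior) + 1 (junior) = 3 records
Step 2: Total records: 10
Step 3: Remaining = 10 - 3 = 7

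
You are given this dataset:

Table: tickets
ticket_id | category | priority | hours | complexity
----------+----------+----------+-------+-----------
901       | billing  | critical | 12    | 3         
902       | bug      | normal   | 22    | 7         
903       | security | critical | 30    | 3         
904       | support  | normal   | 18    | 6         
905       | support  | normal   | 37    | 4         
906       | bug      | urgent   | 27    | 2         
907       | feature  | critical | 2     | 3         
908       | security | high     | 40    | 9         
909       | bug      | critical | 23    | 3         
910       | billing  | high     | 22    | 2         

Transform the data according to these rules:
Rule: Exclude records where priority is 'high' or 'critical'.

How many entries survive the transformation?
4

Step 1: Count records to exclude
  - 2 (high) + 4 (critical) = 6 records
Step 2: Total records: 10
Step 3: Remaining = 10 - 6 = 4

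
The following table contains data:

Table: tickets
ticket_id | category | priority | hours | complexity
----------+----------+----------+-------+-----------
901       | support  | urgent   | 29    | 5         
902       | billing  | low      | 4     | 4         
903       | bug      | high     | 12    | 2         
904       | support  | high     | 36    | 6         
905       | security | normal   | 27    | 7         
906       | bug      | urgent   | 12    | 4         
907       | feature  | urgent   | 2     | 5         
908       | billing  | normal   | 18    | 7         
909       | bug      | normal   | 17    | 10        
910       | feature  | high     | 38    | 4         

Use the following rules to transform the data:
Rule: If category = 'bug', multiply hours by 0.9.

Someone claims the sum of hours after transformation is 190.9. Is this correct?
Yes, the result is correct.

Step 1: Calculate the correct sum after transformation
Step 2: Apply multiplier 0.9 to records where category = 'bug'
Step 3: Correct result = 190.9
Step 4: Claimed result = 190.9
Step 5: 190.9 = 190.9 ✓
Conclusion: The claimed result is correct.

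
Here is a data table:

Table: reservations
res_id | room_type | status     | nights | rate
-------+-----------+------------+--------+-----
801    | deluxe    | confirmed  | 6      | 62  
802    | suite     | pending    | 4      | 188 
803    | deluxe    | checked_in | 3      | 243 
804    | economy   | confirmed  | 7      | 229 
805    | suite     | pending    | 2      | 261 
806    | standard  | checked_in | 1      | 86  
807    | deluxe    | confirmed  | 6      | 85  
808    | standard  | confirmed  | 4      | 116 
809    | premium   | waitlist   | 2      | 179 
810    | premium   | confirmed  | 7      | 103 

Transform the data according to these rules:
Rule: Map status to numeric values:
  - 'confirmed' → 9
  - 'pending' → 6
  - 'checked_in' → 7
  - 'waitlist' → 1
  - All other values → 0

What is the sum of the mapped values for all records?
72

Step 1: Apply mapping to each record
Step 2: Count by status:
  'confirmed': 5 records × 9 = 45
  'pending': 2 records × 6 = 12
  'checked_in': 2 records × 7 = 14
  'waitlist': 1 records × 1 = 1
Step 3: Sum all mapped values = 72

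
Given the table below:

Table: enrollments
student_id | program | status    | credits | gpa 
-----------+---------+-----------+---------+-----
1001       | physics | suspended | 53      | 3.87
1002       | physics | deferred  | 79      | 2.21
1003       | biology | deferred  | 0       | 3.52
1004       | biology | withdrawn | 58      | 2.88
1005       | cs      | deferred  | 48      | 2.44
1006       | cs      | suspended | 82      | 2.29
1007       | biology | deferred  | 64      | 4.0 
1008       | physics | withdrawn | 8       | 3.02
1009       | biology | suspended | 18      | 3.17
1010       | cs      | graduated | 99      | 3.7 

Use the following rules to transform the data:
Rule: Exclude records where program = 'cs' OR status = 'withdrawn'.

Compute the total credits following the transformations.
214

Step 1: Find records where program = 'cs' OR status = 'withdrawn'
Step 2: 5 records match, summing to 295
Step 3: Original sum: 509
Step 4: Remaining sum = 509 - 295 = 214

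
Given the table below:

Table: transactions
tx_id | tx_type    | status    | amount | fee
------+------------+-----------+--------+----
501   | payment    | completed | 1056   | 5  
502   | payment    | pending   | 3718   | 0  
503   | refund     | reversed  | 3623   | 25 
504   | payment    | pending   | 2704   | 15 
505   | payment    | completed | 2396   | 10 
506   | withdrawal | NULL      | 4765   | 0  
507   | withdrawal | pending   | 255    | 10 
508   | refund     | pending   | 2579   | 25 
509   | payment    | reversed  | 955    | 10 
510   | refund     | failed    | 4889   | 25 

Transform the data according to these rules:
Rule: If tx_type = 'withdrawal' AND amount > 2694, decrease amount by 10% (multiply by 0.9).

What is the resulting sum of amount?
26463.5

Step 1: Find records where tx_type = 'withdrawal' AND amount > 2694
Step 2: 1 records match, summing to 4765
Step 3: After multiplier: 4765 × 0.9 = 4288.5
Step 4: Unaffected records sum: 22175
Step 5: Final sum = 4288.5 + 22175 = 26463.5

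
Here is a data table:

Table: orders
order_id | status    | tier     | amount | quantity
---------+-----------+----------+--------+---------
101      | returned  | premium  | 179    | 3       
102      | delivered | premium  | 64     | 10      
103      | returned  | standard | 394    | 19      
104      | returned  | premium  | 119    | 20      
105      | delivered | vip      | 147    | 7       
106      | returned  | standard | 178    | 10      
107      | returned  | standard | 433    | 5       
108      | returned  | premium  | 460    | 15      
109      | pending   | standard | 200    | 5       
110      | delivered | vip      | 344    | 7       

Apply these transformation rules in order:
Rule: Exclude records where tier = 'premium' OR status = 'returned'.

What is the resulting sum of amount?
691

Step 1: Find records where tier = 'premium' OR status = 'returned'
Step 2: 7 records match, summing to 1827
Step 3: Original sum: 2518
Step 4: Remaining sum = 2518 - 1827 = 691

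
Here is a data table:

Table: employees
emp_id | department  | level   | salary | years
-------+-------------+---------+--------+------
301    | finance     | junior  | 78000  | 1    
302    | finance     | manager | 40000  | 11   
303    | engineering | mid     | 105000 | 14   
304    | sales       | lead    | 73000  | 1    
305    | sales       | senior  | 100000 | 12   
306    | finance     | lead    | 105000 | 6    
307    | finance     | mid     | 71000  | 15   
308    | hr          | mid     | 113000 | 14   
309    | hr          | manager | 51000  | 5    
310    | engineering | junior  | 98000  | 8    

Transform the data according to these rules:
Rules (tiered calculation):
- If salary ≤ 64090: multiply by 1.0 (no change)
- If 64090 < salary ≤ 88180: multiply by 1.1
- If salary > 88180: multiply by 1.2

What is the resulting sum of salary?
960400.0

Step 1: Tier 1 (salary ≤ 64090): 2 records, sum = 91000 × 1.0 = 91000.0
Step 2: Tier 2 (64090 < salary ≤ 88180): 3 records, sum = 222000 × 1.1 = 244200.0
Step 3: Tier 3 (salary > 88180): 5 records, sum = 521000 × 1.2 = 625200.0
Step 4: Final sum = 91000.0 + 244200.0 + 625200.0 = 960400.0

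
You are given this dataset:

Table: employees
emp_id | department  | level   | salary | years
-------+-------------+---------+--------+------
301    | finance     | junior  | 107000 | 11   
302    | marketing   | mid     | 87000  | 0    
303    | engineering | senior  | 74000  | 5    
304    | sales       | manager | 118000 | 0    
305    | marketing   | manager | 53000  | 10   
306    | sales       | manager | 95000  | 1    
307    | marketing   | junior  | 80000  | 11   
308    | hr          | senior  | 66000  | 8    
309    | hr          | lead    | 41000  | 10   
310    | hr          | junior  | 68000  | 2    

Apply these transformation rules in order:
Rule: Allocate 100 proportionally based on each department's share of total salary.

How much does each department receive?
engineering: 9.38, finance: 13.56, hr: 22.18, marketing: 27.88, sales: 27.0

Step 1: Calculate total salary = 789000
Step 2: Calculate each department's proportion:
  engineering: 74000/789000 = 9.38% → 9.38
  finance: 107000/789000 = 13.56% → 13.56
  hr: 175000/789000 = 22.18% → 22.18
  marketing: 220000/789000 = 27.88% → 27.88
  sales: 213000/789000 = 27.00% → 27.0
Step 3: Verify: sum of allocations ≈ 100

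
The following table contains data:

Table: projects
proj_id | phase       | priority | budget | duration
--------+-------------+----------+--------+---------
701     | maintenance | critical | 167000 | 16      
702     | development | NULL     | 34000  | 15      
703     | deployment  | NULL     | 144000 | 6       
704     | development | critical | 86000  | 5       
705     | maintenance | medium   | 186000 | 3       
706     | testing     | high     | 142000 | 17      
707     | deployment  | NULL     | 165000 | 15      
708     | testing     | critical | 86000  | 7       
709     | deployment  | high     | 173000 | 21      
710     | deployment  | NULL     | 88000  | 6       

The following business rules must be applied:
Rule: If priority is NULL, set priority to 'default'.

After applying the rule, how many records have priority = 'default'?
4

Step 1: Count records where priority IS NULL
Step 2: Found 4 records with NULL priority
Step 3: These records will have priority set to 'default'
Step 4: Records already having priority = 'default': 0
Step 5: Answer: 4 + 0 = 4 records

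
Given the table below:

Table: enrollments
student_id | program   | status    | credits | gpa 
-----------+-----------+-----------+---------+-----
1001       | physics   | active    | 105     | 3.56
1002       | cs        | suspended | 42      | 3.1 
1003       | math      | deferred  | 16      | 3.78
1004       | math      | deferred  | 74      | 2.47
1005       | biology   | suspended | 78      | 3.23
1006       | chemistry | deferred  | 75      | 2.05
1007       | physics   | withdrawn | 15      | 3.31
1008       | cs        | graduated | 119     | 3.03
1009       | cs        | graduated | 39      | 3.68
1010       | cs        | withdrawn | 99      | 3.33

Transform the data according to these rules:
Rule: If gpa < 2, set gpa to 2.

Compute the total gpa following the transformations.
31.54

Step 1: 0 records have gpa < 2
Step 2: These records originally summed to 0
Step 3: After setting to minimum: 0 × 2 = 0
Step 4: Unaffected records sum: 31.54
Step 5: Final sum = 0 + 31.54 = 31.54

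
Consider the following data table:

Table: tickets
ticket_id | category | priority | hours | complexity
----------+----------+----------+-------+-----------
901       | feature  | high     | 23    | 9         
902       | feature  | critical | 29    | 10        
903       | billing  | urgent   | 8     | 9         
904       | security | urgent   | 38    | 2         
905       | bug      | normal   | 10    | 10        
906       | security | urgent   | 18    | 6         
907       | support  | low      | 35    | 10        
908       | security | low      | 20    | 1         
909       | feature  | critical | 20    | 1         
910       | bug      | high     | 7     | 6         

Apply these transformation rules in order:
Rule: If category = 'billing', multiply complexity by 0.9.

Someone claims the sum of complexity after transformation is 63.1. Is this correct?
Yes, the result is correct.

Step 1: Calculate the correct sum after transformation
Step 2: Apply multiplier 0.9 to records where category = 'billing'
Step 3: Correct result = 63.1
Step 4: Claimed result = 63.1
Step 5: 63.1 = 63.1 ✓
Conclusion: The claimed result is correct.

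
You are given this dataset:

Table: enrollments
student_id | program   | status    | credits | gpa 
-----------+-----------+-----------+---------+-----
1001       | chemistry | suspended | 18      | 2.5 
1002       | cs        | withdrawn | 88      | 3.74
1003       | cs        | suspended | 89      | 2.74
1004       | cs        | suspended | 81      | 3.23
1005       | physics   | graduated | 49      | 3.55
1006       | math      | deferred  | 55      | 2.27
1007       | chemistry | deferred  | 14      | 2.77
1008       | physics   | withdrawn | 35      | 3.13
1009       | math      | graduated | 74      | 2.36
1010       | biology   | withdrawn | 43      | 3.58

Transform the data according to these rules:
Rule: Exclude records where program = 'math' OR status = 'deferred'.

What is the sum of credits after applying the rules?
403

Step 1: Find records where program = 'math' OR status = 'deferred'
Step 2: 3 records match, summing to 143
Step 3: Original sum: 546
Step 4: Remaining sum = 546 - 143 = 403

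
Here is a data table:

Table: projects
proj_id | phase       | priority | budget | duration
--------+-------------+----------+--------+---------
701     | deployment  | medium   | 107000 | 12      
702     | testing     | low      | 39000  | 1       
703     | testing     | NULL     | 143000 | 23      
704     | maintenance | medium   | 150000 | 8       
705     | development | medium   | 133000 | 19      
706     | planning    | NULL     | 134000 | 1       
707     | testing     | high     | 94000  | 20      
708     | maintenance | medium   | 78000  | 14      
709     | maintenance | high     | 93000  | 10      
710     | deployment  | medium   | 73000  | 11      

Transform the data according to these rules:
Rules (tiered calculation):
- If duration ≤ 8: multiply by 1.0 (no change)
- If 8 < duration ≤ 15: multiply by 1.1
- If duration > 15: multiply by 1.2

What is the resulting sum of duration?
136.1

Step 1: Tier 1 (duration ≤ 8): 3 records, sum = 10 × 1.0 = 10.0
Step 2: Tier 2 (8 < duration ≤ 15): 4 records, sum = 47 × 1.1 = 51.7
Step 3: Tier 3 (duration > 15): 3 records, sum = 62 × 1.2 = 74.4
Step 4: Final sum = 10.0 + 51.7 + 74.4 = 136.1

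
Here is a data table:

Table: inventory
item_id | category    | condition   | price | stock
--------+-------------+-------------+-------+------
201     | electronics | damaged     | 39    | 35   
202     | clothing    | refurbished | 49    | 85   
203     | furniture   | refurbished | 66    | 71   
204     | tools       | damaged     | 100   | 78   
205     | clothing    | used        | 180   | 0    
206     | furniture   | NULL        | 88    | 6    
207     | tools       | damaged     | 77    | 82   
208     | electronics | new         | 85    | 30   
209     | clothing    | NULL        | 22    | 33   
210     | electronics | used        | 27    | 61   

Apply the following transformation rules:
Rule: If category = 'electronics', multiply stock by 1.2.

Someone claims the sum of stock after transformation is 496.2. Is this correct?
No, the correct result is 506.2.

Step 1: Calculate the correct sum after transformation
Step 2: Apply multiplier 1.2 to records where category = 'electronics'
Step 3: Correct result = 506.2
Step 4: Claimed result = 496.2
Step 5: 506.2 ≠ 496.2
Conclusion: The claimed result is incorrect. The correct answer is 506.2.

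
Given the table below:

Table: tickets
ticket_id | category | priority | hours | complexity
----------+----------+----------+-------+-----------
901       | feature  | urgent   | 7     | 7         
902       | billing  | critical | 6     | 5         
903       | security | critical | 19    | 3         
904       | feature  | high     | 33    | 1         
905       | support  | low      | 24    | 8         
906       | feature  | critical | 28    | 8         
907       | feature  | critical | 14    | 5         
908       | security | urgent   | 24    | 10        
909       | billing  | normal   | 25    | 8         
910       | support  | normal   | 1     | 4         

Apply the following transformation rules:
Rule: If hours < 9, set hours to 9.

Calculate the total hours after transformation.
194

Step 1: 3 records have hours < 9
Step 2: These records originally summed to 14
Step 3: After setting to minimum: 3 × 9 = 27
Step 4: Unaffected records sum: 167
Step 5: Final sum = 27 + 167 = 194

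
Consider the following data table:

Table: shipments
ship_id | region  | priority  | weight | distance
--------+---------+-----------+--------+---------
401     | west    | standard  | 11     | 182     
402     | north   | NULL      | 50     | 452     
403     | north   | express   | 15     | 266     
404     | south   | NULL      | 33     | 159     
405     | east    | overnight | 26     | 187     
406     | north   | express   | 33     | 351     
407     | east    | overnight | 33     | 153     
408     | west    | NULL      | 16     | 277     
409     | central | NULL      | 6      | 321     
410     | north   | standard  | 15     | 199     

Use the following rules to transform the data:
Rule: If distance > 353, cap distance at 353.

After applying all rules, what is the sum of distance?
2448

Step 1: 1 records have distance > 353
Step 2: These records originally summed to 452
Step 3: After capping: 1 × 353 = 353
Step 4: Unaffected records sum: 2095
Step 5: Final sum = 353 + 2095 = 2448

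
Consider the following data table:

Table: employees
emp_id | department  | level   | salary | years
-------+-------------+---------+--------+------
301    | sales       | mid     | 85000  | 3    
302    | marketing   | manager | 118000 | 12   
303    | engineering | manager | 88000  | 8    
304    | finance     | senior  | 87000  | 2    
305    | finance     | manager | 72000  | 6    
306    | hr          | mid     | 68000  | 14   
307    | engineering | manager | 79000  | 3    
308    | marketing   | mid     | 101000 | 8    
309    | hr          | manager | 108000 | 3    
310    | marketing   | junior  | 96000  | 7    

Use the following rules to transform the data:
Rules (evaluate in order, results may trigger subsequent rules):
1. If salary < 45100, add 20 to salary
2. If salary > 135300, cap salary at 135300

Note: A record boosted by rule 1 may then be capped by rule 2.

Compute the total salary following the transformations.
902000

Step 1: Apply rule 1 to records with salary < 45100
  - 0 records get bonus of 20
  - Of these, 0 records then exceed 135300 and get capped
Step 2: Apply rule 2 to records with salary > 135300
  - 0 records (original) are capped
Step 3: Calculate final sum = 902000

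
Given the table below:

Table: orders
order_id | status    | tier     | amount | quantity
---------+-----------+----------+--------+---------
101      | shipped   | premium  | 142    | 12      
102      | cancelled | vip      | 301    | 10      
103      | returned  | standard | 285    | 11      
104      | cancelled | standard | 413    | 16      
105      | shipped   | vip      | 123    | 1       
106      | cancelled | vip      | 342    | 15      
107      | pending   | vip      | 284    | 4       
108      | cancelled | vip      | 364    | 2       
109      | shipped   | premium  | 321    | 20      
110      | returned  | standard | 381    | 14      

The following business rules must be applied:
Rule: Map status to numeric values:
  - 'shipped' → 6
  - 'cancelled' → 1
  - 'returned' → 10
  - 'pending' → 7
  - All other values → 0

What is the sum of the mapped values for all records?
49

Step 1: Apply mapping to each record
Step 2: Count by status:
  'shipped': 3 records × 6 = 18
  'cancelled': 4 records × 1 = 4
  'returned': 2 records × 10 = 20
  'pending': 1 records × 7 = 7
Step 3: Sum all mapped values = 49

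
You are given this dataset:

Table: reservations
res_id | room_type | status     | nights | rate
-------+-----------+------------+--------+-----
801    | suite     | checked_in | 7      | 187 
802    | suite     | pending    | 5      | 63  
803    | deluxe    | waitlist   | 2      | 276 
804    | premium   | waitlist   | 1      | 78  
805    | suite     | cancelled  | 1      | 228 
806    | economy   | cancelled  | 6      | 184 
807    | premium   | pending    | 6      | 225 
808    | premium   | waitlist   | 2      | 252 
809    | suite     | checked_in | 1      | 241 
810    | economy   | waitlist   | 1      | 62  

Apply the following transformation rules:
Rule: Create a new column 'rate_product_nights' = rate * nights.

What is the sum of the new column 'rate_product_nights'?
5743

Step 1: For each record, compute rate * nights
Example calculations:
  187 * 7 = 1309
  63 * 5 = 315
  276 * 2 = 552
  ...
Step 2: Sum all derived values
Step 3: Total = 5743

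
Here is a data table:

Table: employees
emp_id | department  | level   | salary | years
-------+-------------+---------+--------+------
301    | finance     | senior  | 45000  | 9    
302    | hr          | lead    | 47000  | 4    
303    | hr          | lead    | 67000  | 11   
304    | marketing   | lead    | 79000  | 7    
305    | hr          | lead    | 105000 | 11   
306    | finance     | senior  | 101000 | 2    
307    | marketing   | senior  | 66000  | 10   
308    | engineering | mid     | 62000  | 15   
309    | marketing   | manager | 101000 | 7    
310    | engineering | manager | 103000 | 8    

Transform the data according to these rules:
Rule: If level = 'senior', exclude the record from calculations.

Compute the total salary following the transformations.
564000

Step 1: Identify records where level = 'senior'
Step 2: The excluded records sum to 212000
Step 3: Original total salary = 776000
Step 4: Remaining total = 776000 - 212000 = 564000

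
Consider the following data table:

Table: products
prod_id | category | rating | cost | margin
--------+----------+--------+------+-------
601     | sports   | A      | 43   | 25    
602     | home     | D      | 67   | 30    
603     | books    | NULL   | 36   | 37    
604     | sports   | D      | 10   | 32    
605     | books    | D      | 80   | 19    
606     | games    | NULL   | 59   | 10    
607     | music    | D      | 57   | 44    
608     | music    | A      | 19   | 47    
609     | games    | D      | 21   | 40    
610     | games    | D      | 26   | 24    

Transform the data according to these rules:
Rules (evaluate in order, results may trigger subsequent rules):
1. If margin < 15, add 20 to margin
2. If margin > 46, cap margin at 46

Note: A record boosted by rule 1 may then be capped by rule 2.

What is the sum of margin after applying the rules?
327

Step 1: Apply rule 1 to records with margin < 15
  - 1 records get bonus of 20
  - Of these, 0 records then exceed 46 and get capped
Step 2: Apply rule 2 to records with margin > 46
  - 1 records (original) are capped
Step 3: Calculate final sum = 327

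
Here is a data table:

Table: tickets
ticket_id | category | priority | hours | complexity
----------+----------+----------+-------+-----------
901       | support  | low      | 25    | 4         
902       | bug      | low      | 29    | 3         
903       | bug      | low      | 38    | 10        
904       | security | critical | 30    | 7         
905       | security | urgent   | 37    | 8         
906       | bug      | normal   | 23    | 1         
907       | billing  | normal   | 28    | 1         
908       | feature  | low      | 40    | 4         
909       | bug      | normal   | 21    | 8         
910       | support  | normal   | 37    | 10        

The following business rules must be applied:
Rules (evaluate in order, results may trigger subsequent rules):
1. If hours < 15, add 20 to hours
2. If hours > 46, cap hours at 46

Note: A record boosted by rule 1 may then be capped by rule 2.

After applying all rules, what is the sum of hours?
308

Step 1: Apply rule 1 to records with hours < 15
  - 0 records get bonus of 20
  - Of these, 0 records then exceed 46 and get capped
Step 2: Apply rule 2 to records with hours > 46
  - 0 records (original) are capped
Step 3: Calculate final sum = 308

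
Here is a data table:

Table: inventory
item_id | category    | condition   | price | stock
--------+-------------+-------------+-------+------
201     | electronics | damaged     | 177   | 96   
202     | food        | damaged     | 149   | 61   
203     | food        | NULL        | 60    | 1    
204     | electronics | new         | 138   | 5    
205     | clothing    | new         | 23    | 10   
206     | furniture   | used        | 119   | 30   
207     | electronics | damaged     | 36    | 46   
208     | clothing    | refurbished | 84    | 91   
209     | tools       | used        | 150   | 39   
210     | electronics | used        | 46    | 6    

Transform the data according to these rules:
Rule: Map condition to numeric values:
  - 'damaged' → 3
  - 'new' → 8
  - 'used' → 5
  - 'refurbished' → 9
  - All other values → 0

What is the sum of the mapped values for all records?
49

Step 1: Apply mapping to each record
Step 2: Count by status:
  'damaged': 3 records × 3 = 9
  'new': 2 records × 8 = 16
  'used': 3 records × 5 = 15
  'refurbished': 1 records × 9 = 9
Step 3: Sum all mapped values = 49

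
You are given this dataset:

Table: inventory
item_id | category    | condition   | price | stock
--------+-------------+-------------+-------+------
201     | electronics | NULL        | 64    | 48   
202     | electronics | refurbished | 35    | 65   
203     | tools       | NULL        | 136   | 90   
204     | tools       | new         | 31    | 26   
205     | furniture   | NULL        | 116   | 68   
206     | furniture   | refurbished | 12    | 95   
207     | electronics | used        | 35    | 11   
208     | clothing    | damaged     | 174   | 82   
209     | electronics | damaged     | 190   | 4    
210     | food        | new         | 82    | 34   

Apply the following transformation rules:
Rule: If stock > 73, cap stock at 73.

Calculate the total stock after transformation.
475

Step 1: 3 records have stock > 73
Step 2: These records originally summed to 267
Step 3: After capping: 3 × 73 = 219
Step 4: Unaffected records sum: 256
Step 5: Final sum = 219 + 256 = 475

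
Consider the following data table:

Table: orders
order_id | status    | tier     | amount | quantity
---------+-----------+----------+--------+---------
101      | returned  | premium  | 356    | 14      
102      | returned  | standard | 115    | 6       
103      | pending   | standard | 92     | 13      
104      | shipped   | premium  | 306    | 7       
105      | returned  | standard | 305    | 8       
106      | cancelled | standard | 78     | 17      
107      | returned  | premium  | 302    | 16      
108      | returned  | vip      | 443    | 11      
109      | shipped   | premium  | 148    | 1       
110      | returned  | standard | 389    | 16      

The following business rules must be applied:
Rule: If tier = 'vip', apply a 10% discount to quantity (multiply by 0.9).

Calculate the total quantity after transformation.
107.9

Step 1: Records with tier = 'vip' have total quantity = 11
Step 2: Apply multiplier: 11 × 0.9 = 9.9
Step 3: Other records total: 98
Step 4: Final sum = 9.9 + 98 = 107.9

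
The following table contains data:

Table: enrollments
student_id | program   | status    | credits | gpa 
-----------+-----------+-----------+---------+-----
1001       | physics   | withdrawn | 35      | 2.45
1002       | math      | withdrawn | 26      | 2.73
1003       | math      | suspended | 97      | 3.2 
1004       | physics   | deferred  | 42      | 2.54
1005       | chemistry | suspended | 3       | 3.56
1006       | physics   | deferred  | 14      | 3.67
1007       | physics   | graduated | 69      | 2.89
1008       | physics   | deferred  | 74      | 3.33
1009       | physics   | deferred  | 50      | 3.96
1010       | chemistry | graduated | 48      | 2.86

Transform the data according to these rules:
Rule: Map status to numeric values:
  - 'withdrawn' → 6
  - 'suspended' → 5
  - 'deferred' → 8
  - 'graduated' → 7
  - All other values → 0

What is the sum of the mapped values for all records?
68

Step 1: Apply mapping to each record
Step 2: Count by status:
  'withdrawn': 2 records × 6 = 12
  'suspended': 2 records × 5 = 10
  'deferred': 4 records × 8 = 32
  'graduated': 2 records × 7 = 14
Step 3: Sum all mapped values = 68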